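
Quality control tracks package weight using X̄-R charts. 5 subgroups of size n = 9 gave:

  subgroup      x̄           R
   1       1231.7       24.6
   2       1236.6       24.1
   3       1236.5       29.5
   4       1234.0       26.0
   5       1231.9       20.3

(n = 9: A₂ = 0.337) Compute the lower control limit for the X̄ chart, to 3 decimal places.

1225.749

X̄̄ = (1231.7 + 1236.6 + 1236.5 + 1234.0 + 1231.9) / 5 = 6170.7000 / 5 = 1234.1400
R̄ = (24.6 + 24.1 + 29.5 + 26.0 + 20.3) / 5 = 124.5000 / 5 = 24.9000
LCL = X̄̄ − A₂·R̄ = 1234.1400 − 0.337 × 24.9000 = 1225.7487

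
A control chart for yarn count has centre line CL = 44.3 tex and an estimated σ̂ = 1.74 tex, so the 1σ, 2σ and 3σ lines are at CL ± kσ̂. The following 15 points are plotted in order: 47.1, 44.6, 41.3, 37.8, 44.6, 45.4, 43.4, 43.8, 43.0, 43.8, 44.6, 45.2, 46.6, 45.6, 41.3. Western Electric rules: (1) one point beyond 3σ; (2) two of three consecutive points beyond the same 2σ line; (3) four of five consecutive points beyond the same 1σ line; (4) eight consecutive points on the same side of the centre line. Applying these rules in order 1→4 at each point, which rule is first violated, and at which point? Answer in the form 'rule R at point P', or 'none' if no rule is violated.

Zone of each point (C = within 1σ̂, B = 1σ̂–2σ̂, A = 2σ̂–3σ̂, * = beyond 3σ̂; sign = side of CL): 1:+B, 2:+C, 3:-B, 4:-*, 5:+C, 6:+C, 7:-C, 8:-C, 9:-C, 10:-C, 11:+C, 12:+C, 13:+B, 14:+C, 15:-B
Rule 1 (one point beyond the 3σ limits) is satisfied at point 4.

rule 1 at point 4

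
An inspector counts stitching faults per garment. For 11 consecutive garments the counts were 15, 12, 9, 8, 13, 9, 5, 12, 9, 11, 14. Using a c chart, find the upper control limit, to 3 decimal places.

20.420

c̄ = (15 + 12 + 9 + 8 + 13 + 9 + 5 + 12 + 9 + 11 + 14) / 11 = 117 / 11 = 10.6364
UCL = c̄ + 3√c̄ = 10.6364 + 3 × √10.6364 = 10.6364 + 3 × 3.2613 = 20.4204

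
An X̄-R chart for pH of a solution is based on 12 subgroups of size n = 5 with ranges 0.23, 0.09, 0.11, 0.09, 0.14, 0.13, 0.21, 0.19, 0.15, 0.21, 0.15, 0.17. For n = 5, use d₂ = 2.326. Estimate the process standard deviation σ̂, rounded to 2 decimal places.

0.07

R̄ = (0.23 + 0.09 + 0.11 + 0.09 + 0.14 + 0.13 + 0.21 + 0.19 + 0.15 + 0.21 + 0.15 + 0.17) / 12 = 0.1558
σ̂ = R̄ / d₂ = 0.1558 / 2.326 = 0.0670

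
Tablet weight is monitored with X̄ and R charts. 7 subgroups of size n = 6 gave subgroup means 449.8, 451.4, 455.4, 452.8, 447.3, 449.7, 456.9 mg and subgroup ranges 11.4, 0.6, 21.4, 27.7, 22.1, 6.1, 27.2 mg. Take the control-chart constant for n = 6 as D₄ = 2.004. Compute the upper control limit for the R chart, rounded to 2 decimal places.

33.35

R̄ = (11.4 + 0.6 + 21.4 + 27.7 + 22.1 + 6.1 + 27.2) / 7 = 116.5000 / 7 = 16.6429
UCL_R = D₄·R̄ = 2.004 × 16.6429 = 33.3523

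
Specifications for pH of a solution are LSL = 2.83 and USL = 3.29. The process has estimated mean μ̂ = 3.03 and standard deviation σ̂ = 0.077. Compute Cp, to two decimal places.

Cp = (USL − LSL) / (6σ̂) = (3.29 − 2.83) / (6 × 0.077) = 0.4600 / 0.4620 = 0.9957

1.00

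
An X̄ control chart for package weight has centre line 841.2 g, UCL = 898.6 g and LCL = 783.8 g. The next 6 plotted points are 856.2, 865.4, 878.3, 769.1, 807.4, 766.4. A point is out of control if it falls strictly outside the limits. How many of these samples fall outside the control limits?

Compare each point to [783.8, 898.6]: sample 4 = 769.1 < LCL; sample 6 = 766.4 < LCL.

2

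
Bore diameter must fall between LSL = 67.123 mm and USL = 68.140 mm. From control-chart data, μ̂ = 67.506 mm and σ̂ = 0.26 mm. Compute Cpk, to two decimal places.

0.49

Cpu = (USL − μ̂) / (3σ̂) = (68.140 − 67.506) / (3 × 0.26) = 0.8128; Cpl = (μ̂ − LSL) / (3σ̂) = (67.506 − 67.123) / (3 × 0.26) = 0.4910; Cpk = min(Cpu, Cpl) = 0.4910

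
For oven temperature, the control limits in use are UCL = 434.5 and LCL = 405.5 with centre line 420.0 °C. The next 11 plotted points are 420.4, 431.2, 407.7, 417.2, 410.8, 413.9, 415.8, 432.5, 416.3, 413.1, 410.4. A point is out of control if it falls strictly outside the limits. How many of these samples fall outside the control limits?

All 11 points lie within [405.5, 434.5].

0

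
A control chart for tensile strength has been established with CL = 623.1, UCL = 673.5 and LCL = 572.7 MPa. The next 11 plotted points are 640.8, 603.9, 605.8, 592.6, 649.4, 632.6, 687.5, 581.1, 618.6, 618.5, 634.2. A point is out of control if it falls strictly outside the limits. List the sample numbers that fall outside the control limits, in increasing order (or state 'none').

7

Compare each point to [572.7, 673.5]: sample 7 = 687.5 > UCL.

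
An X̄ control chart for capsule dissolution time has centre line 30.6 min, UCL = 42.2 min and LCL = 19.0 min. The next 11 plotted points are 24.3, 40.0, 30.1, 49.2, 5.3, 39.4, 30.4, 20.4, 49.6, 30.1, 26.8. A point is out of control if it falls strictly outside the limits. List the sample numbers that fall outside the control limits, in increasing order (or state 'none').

4, 5, 9

Compare each point to [19.0, 42.2]: sample 4 = 49.2 > UCL; sample 5 = 5.3 < LCL; sample 9 = 49.6 > UCL.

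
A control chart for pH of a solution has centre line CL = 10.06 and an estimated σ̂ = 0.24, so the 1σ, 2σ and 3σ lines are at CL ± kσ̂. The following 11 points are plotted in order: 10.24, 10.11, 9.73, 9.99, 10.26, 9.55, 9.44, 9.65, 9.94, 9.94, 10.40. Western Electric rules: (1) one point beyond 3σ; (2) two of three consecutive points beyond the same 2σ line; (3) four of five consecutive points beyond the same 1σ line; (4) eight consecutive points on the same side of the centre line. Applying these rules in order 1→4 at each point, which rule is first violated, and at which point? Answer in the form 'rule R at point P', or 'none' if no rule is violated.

rule 2 at point 7

Zone of each point (C = within 1σ̂, B = 1σ̂–2σ̂, A = 2σ̂–3σ̂, * = beyond 3σ̂; sign = side of CL): 1:+C, 2:+C, 3:-B, 4:-C, 5:+C, 6:-A, 7:-A, 8:-B, 9:-C, 10:-C, 11:+B
Rule 2 (two of three consecutive points beyond the same 2σ limit) is satisfied at point 7.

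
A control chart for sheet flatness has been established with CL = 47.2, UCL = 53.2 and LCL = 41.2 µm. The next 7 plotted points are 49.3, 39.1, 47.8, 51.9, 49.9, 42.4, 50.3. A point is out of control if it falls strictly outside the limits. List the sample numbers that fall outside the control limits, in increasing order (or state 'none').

Compare each point to [41.2, 53.2]: sample 2 = 39.1 < LCL.

2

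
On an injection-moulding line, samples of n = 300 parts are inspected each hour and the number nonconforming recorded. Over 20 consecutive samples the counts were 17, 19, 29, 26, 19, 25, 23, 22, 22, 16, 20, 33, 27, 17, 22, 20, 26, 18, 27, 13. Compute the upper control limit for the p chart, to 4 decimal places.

p̄ = Σdᵢ / (k·n) = 441 / (20 × 300) = 0.07350
UCL = p̄ + 3·√(p̄(1−p̄)/n) = 0.07350 + 3 × √(0.07350×0.92650/300) = 0.07350 + 3 × 0.01507 = 0.11870

0.1187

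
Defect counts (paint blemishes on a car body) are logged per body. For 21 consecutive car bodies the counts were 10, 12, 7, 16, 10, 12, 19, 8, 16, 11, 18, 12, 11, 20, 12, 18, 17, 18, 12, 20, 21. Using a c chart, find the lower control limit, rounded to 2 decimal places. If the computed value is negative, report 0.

2.95

c̄ = (10 + 12 + 7 + 16 + 10 + 12 + 19 + 8 + 16 + 11 + 18 + 12 + 11 + 20 + 12 + 18 + 17 + 18 + 12 + 20 + 21) / 21 = 300 / 21 = 14.2857
LCL = c̄ − 3√c̄ = 14.2857 − 3 × 3.7796 = 2.9468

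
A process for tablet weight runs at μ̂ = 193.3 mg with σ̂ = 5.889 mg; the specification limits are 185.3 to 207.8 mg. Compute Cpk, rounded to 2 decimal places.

0.45

Cpu = (USL − μ̂) / (3σ̂) = (207.8 − 193.3) / (3 × 5.889) = 0.8207; Cpl = (μ̂ − LSL) / (3σ̂) = (193.3 − 185.3) / (3 × 5.889) = 0.4528; Cpk = min(Cpu, Cpl) = 0.4528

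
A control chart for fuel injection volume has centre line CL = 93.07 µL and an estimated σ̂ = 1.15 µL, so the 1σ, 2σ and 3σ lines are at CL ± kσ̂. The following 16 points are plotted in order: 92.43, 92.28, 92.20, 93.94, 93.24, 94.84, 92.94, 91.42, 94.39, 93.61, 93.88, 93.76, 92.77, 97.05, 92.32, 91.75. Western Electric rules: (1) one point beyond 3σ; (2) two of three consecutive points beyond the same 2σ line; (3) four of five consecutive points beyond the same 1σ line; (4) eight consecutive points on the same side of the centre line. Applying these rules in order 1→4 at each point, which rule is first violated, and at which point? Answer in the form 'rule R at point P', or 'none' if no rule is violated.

rule 1 at point 14

Zone of each point (C = within 1σ̂, B = 1σ̂–2σ̂, A = 2σ̂–3σ̂, * = beyond 3σ̂; sign = side of CL): 1:-C, 2:-C, 3:-C, 4:+C, 5:+C, 6:+B, 7:-C, 8:-B, 9:+B, 10:+C, 11:+C, 12:+C, 13:-C, 14:+*, 15:-C, 16:-B
Rule 1 (one point beyond the 3σ limits) is satisfied at point 14.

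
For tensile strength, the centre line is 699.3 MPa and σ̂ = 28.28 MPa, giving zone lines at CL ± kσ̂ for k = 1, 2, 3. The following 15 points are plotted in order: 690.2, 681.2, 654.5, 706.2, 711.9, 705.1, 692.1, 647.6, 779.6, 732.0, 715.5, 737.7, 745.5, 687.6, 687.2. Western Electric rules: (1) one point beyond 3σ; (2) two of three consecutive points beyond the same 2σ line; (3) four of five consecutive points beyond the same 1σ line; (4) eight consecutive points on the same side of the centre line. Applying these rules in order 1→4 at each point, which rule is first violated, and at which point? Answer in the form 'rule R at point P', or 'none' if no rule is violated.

rule 3 at point 13

Zone of each point (C = within 1σ̂, B = 1σ̂–2σ̂, A = 2σ̂–3σ̂, * = beyond 3σ̂; sign = side of CL): 1:-C, 2:-C, 3:-B, 4:+C, 5:+C, 6:+C, 7:-C, 8:-B, 9:+A, 10:+B, 11:+C, 12:+B, 13:+B, 14:-C, 15:-C
Rule 3 (four of five consecutive points beyond the same 1σ limit) is satisfied at point 13.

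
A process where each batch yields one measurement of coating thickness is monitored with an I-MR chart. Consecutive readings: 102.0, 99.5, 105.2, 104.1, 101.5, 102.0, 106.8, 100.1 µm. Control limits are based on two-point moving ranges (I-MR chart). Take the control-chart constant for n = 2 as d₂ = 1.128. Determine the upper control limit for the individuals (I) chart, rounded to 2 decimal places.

111.73

X̄ = (102.0 + 99.5 + 105.2 + 104.1 + 101.5 + 102.0 + 106.8 + 100.1) / 8 = 102.6500
Moving ranges: 2.5, 5.7, 1.1, 2.6, 0.5, 4.8, 6.7; M̄R̄ = 23.9000 / 7 = 3.4143
UCL = X̄ + 3·M̄R̄/d₂ = 102.6500 + 3 × 3.4143 / 1.128 = 111.7305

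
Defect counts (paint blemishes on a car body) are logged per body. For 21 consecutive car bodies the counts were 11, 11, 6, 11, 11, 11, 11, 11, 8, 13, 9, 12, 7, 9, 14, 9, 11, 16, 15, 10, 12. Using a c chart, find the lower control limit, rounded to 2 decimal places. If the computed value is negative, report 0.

0.97

c̄ = (11 + 11 + 6 + 11 + 11 + 11 + 11 + 11 + 8 + 13 + 9 + 12 + 7 + 9 + 14 + 9 + 11 + 16 + 15 + 10 + 12) / 21 = 228 / 21 = 10.8571
LCL = c̄ − 3√c̄ = 10.8571 − 3 × 3.2950 = 0.9721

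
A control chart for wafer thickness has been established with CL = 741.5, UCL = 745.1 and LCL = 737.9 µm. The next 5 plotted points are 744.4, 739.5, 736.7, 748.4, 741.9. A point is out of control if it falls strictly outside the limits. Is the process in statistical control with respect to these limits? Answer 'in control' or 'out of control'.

out of control

Compare each point to [737.9, 745.1]: sample 3 = 736.7 < LCL; sample 4 = 748.4 > UCL.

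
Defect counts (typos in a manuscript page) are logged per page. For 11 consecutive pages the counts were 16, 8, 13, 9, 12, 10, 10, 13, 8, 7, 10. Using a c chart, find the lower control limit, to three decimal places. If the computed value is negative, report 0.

0.803

c̄ = (16 + 8 + 13 + 9 + 12 + 10 + 10 + 13 + 8 + 7 + 10) / 11 = 116 / 11 = 10.5455
LCL = c̄ − 3√c̄ = 10.5455 − 3 × 3.2474 = 0.8033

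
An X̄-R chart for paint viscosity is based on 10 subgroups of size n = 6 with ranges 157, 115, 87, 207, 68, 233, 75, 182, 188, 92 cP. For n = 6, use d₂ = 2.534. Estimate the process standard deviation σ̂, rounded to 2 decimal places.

55.41

R̄ = (157 + 115 + 87 + 207 + 68 + 233 + 75 + 182 + 188 + 92) / 10 = 140.4000
σ̂ = R̄ / d₂ = 140.4000 / 2.534 = 55.4065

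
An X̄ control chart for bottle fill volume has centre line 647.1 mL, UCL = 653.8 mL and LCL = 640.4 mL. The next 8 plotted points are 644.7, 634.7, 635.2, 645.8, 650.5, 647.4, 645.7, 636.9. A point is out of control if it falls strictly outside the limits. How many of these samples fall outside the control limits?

Compare each point to [640.4, 653.8]: sample 2 = 634.7 < LCL; sample 3 = 635.2 < LCL; sample 8 = 636.9 < LCL.

3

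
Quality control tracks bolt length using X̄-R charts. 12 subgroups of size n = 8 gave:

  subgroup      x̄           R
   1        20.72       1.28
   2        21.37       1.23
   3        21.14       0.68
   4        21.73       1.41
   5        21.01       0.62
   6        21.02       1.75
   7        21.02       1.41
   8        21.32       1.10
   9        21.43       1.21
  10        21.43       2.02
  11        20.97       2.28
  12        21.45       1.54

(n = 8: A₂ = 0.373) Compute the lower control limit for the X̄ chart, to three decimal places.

20.704

X̄̄ = (20.72 + 21.37 + 21.14 + 21.73 + 21.01 + 21.02 + 21.02 + 21.32 + 21.43 + 21.43 + 20.97 + 21.45) / 12 = 254.6100 / 12 = 21.2175
R̄ = (1.28 + 1.23 + 0.68 + 1.41 + 0.62 + 1.75 + 1.41 + 1.10 + 1.21 + 2.02 + 2.28 + 1.54) / 12 = 16.5300 / 12 = 1.3775
LCL = X̄̄ − A₂·R̄ = 21.2175 − 0.373 × 1.3775 = 20.7037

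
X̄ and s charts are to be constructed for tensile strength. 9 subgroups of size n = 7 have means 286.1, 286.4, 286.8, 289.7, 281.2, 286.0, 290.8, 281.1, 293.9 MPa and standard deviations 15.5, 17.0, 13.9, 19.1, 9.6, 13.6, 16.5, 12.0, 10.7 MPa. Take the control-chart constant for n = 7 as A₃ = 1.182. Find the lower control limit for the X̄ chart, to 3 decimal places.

270.091

X̄̄ = (286.1 + 286.4 + 286.8 + 289.7 + 281.2 + 286.0 + 290.8 + 281.1 + 293.9) / 9 = 286.8889
s̄ = (15.5 + 17.0 + 13.9 + 19.1 + 9.6 + 13.6 + 16.5 + 12.0 + 10.7) / 9 = 14.2111
LCL = X̄̄ − A₃·s̄ = 286.8889 − 1.182 × 14.2111 = 270.0914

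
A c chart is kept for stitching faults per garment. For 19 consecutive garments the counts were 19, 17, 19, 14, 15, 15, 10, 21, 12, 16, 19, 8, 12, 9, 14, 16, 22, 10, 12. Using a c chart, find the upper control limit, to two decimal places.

c̄ = (19 + 17 + 19 + 14 + 15 + 15 + 10 + 21 + 12 + 16 + 19 + 8 + 12 + 9 + 14 + 16 + 22 + 10 + 12) / 19 = 280 / 19 = 14.7368
UCL = c̄ + 3√c̄ = 14.7368 + 3 × √14.7368 = 14.7368 + 3 × 3.8389 = 26.2534

26.25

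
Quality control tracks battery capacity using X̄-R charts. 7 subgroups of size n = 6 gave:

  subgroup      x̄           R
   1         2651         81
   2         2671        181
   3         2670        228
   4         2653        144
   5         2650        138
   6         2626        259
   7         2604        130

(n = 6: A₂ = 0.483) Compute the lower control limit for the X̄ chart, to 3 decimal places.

2566.320

X̄̄ = (2651 + 2671 + 2670 + 2653 + 2650 + 2626 + 2604) / 7 = 18525.0000 / 7 = 2646.4286
R̄ = (81 + 181 + 228 + 144 + 138 + 259 + 130) / 7 = 1161.0000 / 7 = 165.8571
LCL = X̄̄ − A₂·R̄ = 2646.4286 − 0.483 × 165.8571 = 2566.3196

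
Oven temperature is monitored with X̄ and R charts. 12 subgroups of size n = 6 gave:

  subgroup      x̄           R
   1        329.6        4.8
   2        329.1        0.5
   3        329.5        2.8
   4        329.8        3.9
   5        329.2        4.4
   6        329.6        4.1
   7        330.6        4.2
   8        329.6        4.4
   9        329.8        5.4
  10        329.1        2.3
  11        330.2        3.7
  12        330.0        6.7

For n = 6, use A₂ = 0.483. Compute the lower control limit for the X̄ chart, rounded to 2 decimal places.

X̄̄ = (329.6 + 329.1 + 329.5 + 329.8 + 329.2 + 329.6 + 330.6 + 329.6 + 329.8 + 329.1 + 330.2 + 330.0) / 12 = 3956.1000 / 12 = 329.6750
R̄ = (4.8 + 0.5 + 2.8 + 3.9 + 4.4 + 4.1 + 4.2 + 4.4 + 5.4 + 2.3 + 3.7 + 6.7) / 12 = 47.2000 / 12 = 3.9333
LCL = X̄̄ − A₂·R̄ = 329.6750 − 0.483 × 3.9333 = 327.7752

327.78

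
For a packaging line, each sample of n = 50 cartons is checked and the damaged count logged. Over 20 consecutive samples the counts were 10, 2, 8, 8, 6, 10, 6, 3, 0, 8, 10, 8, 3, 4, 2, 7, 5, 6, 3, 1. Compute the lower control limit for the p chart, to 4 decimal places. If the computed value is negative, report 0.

0.0000

p̄ = Σdᵢ / (k·n) = 110 / (20 × 50) = 0.11000
LCL = p̄ − 3·√(p̄(1−p̄)/n) = 0.11000 − 3 × 0.04425 = -0.02275 → 0 (negative, so LCL = 0)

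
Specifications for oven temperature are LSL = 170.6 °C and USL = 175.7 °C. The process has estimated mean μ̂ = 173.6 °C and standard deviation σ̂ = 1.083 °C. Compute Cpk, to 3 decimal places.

0.646

Cpu = (USL − μ̂) / (3σ̂) = (175.7 − 173.6) / (3 × 1.083) = 0.6464; Cpl = (μ̂ − LSL) / (3σ̂) = (173.6 − 170.6) / (3 × 1.083) = 0.9234; Cpk = min(Cpu, Cpl) = 0.6464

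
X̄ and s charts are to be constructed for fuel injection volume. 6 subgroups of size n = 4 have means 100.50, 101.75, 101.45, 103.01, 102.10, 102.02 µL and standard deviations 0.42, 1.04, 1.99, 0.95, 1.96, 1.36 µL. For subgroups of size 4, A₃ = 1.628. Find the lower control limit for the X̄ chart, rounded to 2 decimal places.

99.71

X̄̄ = (100.50 + 101.75 + 101.45 + 103.01 + 102.10 + 102.02) / 6 = 101.8050
s̄ = (0.42 + 1.04 + 1.99 + 0.95 + 1.96 + 1.36) / 6 = 1.2867
LCL = X̄̄ − A₃·s̄ = 101.8050 − 1.628 × 1.2867 = 99.7103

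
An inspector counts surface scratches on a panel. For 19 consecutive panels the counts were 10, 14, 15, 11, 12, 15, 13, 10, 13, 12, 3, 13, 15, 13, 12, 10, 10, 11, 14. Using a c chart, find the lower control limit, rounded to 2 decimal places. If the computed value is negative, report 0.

c̄ = (10 + 14 + 15 + 11 + 12 + 15 + 13 + 10 + 13 + 12 + 3 + 13 + 15 + 13 + 12 + 10 + 10 + 11 + 14) / 19 = 226 / 19 = 11.8947
LCL = c̄ − 3√c̄ = 11.8947 − 3 × 3.4489 = 1.5481

1.55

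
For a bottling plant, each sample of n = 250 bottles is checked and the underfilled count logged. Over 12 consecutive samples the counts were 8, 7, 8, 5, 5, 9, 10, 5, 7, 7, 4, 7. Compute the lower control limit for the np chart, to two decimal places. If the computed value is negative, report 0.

p̄ = Σdᵢ / (k·n) = 82 / (12 × 250) = 0.02733
LCL = np̄ − 3·√(np̄(1−p̄)) = 6.8333 − 3 × 2.5781 = -0.9009 → 0 (negative, so LCL = 0)

0.00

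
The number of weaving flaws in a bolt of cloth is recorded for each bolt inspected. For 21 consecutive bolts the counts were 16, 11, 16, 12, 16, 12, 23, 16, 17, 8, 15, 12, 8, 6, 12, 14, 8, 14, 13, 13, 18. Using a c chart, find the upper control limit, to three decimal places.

24.288

c̄ = (16 + 11 + 16 + 12 + 16 + 12 + 23 + 16 + 17 + 8 + 15 + 12 + 8 + 6 + 12 + 14 + 8 + 14 + 13 + 13 + 18) / 21 = 280 / 21 = 13.3333
UCL = c̄ + 3√c̄ = 13.3333 + 3 × √13.3333 = 13.3333 + 3 × 3.6515 = 24.2878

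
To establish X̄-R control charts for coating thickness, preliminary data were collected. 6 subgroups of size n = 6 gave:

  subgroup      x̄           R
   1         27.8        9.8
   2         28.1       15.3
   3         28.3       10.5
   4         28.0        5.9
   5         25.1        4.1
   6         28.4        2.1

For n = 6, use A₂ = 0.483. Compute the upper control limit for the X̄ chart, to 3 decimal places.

X̄̄ = (27.8 + 28.1 + 28.3 + 28.0 + 25.1 + 28.4) / 6 = 165.7000 / 6 = 27.6167
R̄ = (9.8 + 15.3 + 10.5 + 5.9 + 4.1 + 2.1) / 6 = 47.7000 / 6 = 7.9500
UCL = X̄̄ + A₂·R̄ = 27.6167 + 0.483 × 7.9500 = 31.4565

31.457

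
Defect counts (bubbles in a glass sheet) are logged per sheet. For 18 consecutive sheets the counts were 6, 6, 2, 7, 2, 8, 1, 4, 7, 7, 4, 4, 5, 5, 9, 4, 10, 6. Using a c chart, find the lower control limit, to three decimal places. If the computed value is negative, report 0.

0.000

c̄ = (6 + 6 + 2 + 7 + 2 + 8 + 1 + 4 + 7 + 7 + 4 + 4 + 5 + 5 + 9 + 4 + 10 + 6) / 18 = 97 / 18 = 5.3889
LCL = c̄ − 3√c̄ = 5.3889 − 3 × 2.3214 = -1.5753 → 0 (cannot be negative)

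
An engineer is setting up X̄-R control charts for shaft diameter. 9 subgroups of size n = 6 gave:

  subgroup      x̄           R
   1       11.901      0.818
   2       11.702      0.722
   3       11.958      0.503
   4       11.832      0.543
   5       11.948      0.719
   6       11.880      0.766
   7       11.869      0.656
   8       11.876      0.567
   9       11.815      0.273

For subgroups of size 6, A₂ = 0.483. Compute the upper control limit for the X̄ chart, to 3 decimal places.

X̄̄ = (11.901 + 11.702 + 11.958 + 11.832 + 11.948 + 11.880 + 11.869 + 11.876 + 11.815) / 9 = 106.7810 / 9 = 11.8646
R̄ = (0.818 + 0.722 + 0.503 + 0.543 + 0.719 + 0.766 + 0.656 + 0.567 + 0.273) / 9 = 5.5670 / 9 = 0.6186
UCL = X̄̄ + A₂·R̄ = 11.8646 + 0.483 × 0.6186 = 12.1633

12.163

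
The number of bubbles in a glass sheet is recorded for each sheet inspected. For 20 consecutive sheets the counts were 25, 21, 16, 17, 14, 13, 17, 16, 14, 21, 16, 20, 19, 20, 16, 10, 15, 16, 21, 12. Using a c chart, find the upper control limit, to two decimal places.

29.30

c̄ = (25 + 21 + 16 + 17 + 14 + 13 + 17 + 16 + 14 + 21 + 16 + 20 + 19 + 20 + 16 + 10 + 15 + 16 + 21 + 12) / 20 = 339 / 20 = 16.9500
UCL = c̄ + 3√c̄ = 16.9500 + 3 × √16.9500 = 16.9500 + 3 × 4.1170 = 29.3011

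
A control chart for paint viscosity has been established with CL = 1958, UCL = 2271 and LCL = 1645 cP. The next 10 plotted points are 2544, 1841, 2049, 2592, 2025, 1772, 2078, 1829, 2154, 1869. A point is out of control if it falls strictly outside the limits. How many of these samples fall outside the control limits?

Compare each point to [1645, 2271]: sample 1 = 2544 > UCL; sample 4 = 2592 > UCL.

2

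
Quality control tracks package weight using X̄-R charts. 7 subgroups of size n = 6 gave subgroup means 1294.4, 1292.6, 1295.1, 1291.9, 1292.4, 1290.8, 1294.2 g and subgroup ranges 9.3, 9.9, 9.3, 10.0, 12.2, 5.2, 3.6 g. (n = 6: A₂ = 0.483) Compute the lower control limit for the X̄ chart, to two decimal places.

1288.95

X̄̄ = (1294.4 + 1292.6 + 1295.1 + 1291.9 + 1292.4 + 1290.8 + 1294.2) / 7 = 9051.4000 / 7 = 1293.0571
R̄ = (9.3 + 9.9 + 9.3 + 10.0 + 12.2 + 5.2 + 3.6) / 7 = 59.5000 / 7 = 8.5000
LCL = X̄̄ − A₂·R̄ = 1293.0571 − 0.483 × 8.5000 = 1288.9516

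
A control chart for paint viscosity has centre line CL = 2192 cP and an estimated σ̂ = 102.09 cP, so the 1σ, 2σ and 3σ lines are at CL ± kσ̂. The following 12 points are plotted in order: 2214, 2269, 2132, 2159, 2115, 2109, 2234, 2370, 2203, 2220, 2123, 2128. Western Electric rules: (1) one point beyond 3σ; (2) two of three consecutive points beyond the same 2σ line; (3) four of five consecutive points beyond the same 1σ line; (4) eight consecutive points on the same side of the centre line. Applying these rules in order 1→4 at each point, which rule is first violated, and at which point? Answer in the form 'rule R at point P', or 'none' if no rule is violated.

Zone of each point (C = within 1σ̂, B = 1σ̂–2σ̂, A = 2σ̂–3σ̂, * = beyond 3σ̂; sign = side of CL): 1:+C, 2:+C, 3:-C, 4:-C, 5:-C, 6:-C, 7:+C, 8:+B, 9:+C, 10:+C, 11:-C, 12:-C
No rule fires across all 12 points.

none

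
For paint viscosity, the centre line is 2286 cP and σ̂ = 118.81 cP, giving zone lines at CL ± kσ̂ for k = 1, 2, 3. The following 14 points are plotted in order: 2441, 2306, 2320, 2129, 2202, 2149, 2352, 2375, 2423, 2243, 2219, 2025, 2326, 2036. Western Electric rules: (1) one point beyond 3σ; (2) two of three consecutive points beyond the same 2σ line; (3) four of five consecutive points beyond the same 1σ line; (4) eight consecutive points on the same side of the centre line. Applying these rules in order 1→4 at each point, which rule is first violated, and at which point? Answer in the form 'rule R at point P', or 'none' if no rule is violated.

Zone of each point (C = within 1σ̂, B = 1σ̂–2σ̂, A = 2σ̂–3σ̂, * = beyond 3σ̂; sign = side of CL): 1:+B, 2:+C, 3:+C, 4:-B, 5:-C, 6:-B, 7:+C, 8:+C, 9:+B, 10:-C, 11:-C, 12:-A, 13:+C, 14:-A
Rule 2 (two of three consecutive points beyond the same 2σ limit) is satisfied at point 14.

rule 2 at point 14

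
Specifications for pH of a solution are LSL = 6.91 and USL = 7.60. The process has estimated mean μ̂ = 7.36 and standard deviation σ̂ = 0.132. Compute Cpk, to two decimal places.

Cpu = (USL − μ̂) / (3σ̂) = (7.60 − 7.36) / (3 × 0.132) = 0.6061; Cpl = (μ̂ − LSL) / (3σ̂) = (7.36 − 6.91) / (3 × 0.132) = 1.1364; Cpk = min(Cpu, Cpl) = 0.6061

0.61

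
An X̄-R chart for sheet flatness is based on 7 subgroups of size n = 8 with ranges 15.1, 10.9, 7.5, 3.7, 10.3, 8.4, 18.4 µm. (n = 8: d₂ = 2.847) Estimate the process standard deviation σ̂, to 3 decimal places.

R̄ = (15.1 + 10.9 + 7.5 + 3.7 + 10.3 + 8.4 + 18.4) / 7 = 10.6143
σ̂ = R̄ / d₂ = 10.6143 / 2.847 = 3.7282

3.728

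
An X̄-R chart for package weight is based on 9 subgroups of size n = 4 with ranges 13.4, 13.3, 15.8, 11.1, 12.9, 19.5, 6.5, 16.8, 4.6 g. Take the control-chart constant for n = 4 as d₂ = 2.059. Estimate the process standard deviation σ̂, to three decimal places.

R̄ = (13.4 + 13.3 + 15.8 + 11.1 + 12.9 + 19.5 + 6.5 + 16.8 + 4.6) / 9 = 12.6556
σ̂ = R̄ / d₂ = 12.6556 / 2.059 = 6.1465

6.146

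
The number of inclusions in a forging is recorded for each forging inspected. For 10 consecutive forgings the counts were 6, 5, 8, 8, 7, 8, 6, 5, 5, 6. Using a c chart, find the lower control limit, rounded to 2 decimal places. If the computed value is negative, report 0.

0.00

c̄ = (6 + 5 + 8 + 8 + 7 + 8 + 6 + 5 + 5 + 6) / 10 = 64 / 10 = 6.4000
LCL = c̄ − 3√c̄ = 6.4000 − 3 × 2.5298 = -1.1895 → 0 (cannot be negative)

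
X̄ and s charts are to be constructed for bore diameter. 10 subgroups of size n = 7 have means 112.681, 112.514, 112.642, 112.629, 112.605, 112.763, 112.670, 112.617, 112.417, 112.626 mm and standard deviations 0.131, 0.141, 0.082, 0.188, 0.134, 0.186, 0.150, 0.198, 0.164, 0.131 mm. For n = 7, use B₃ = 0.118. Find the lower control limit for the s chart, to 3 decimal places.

0.018

s̄ = (0.131 + 0.141 + 0.082 + 0.188 + 0.134 + 0.186 + 0.150 + 0.198 + 0.164 + 0.131) / 10 = 0.1505
LCL_s = B₃·s̄ = 0.118 × 0.1505 = 0.0178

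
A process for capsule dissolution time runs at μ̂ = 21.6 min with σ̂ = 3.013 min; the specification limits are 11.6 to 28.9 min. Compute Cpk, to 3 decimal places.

0.808

Cpu = (USL − μ̂) / (3σ̂) = (28.9 − 21.6) / (3 × 3.013) = 0.8076; Cpl = (μ̂ − LSL) / (3σ̂) = (21.6 − 11.6) / (3 × 3.013) = 1.1063; Cpk = min(Cpu, Cpl) = 0.8076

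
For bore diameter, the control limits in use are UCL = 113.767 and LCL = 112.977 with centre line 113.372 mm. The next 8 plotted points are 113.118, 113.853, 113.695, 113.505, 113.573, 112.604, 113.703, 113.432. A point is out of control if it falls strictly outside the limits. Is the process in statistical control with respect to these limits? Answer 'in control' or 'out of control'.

Compare each point to [112.977, 113.767]: sample 2 = 113.853 > UCL; sample 6 = 112.604 < LCL.

out of control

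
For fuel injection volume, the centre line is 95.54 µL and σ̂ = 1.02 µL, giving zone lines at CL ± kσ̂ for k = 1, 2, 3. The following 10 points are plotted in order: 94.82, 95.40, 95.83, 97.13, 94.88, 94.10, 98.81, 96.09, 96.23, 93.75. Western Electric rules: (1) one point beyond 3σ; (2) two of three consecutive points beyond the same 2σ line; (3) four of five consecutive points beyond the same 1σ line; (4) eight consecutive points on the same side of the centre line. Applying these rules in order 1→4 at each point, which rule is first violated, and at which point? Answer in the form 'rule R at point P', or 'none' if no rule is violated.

rule 1 at point 7

Zone of each point (C = within 1σ̂, B = 1σ̂–2σ̂, A = 2σ̂–3σ̂, * = beyond 3σ̂; sign = side of CL): 1:-C, 2:-C, 3:+C, 4:+B, 5:-C, 6:-B, 7:+*, 8:+C, 9:+C, 10:-B
Rule 1 (one point beyond the 3σ limits) is satisfied at point 7.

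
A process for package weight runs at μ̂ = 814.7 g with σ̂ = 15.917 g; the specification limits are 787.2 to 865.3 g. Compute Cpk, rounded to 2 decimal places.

Cpu = (USL − μ̂) / (3σ̂) = (865.3 − 814.7) / (3 × 15.917) = 1.0597; Cpl = (μ̂ − LSL) / (3σ̂) = (814.7 − 787.2) / (3 × 15.917) = 0.5759; Cpk = min(Cpu, Cpl) = 0.5759

0.58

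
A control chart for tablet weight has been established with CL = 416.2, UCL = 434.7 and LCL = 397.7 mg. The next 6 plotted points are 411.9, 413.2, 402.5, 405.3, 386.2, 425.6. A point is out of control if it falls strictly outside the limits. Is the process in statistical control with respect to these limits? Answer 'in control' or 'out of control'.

Compare each point to [397.7, 434.7]: sample 5 = 386.2 < LCL.

out of control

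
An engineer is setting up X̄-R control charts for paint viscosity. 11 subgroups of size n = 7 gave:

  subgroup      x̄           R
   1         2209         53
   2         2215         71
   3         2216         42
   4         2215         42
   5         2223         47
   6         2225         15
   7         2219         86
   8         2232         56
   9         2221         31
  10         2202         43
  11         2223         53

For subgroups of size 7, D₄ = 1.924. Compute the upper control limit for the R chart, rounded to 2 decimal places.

R̄ = (53 + 71 + 42 + 42 + 47 + 15 + 86 + 56 + 31 + 43 + 53) / 11 = 539.0000 / 11 = 49.0000
UCL_R = D₄·R̄ = 1.924 × 49.0000 = 94.2760

94.28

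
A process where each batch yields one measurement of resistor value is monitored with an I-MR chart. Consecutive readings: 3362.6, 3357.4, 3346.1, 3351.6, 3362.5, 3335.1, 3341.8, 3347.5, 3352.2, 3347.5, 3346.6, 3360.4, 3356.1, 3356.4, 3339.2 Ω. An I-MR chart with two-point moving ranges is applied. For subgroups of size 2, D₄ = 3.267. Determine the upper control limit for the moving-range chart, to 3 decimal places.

27.676

Moving ranges: 5.2, 11.3, 5.5, 10.9, 27.4, 6.7, 5.7, 4.7, 4.7, 0.9, 13.8, 4.3, 0.3, 17.2; M̄R̄ = 118.6000 / 14 = 8.4714
UCL_MR = D₄·M̄R̄ = 3.267 × 8.4714 = 27.6762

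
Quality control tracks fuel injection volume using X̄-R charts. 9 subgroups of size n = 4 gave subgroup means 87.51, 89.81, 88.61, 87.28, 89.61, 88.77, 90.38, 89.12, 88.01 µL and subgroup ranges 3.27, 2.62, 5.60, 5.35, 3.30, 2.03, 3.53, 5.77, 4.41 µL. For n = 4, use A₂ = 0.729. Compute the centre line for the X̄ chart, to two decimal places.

X̄̄ = (87.51 + 89.81 + 88.61 + 87.28 + 89.61 + 88.77 + 90.38 + 89.12 + 88.01) / 9 = 799.1000 / 9 = 88.7889
CL = X̄̄ = 88.7889

88.79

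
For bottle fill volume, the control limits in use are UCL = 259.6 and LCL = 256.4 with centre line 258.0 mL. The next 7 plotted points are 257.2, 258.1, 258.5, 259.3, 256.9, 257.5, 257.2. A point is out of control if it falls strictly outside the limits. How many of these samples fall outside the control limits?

0

All 7 points lie within [256.4, 259.6].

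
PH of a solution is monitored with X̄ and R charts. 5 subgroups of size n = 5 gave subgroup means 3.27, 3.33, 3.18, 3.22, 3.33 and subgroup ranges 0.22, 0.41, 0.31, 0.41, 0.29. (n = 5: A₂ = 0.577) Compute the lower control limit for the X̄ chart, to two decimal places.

X̄̄ = (3.27 + 3.33 + 3.18 + 3.22 + 3.33) / 5 = 16.3300 / 5 = 3.2660
R̄ = (0.22 + 0.41 + 0.31 + 0.41 + 0.29) / 5 = 1.6400 / 5 = 0.3280
LCL = X̄̄ − A₂·R̄ = 3.2660 − 0.577 × 0.3280 = 3.0767

3.08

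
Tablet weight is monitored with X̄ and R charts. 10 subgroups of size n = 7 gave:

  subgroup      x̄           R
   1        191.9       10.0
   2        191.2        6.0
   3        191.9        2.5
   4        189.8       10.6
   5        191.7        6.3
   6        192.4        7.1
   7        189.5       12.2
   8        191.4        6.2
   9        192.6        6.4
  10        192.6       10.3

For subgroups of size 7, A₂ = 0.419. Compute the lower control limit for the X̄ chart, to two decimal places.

X̄̄ = (191.9 + 191.2 + 191.9 + 189.8 + 191.7 + 192.4 + 189.5 + 191.4 + 192.6 + 192.6) / 10 = 1915.0000 / 10 = 191.5000
R̄ = (10.0 + 6.0 + 2.5 + 10.6 + 6.3 + 7.1 + 12.2 + 6.2 + 6.4 + 10.3) / 10 = 77.6000 / 10 = 7.7600
LCL = X̄̄ − A₂·R̄ = 191.5000 − 0.419 × 7.7600 = 188.2486

188.25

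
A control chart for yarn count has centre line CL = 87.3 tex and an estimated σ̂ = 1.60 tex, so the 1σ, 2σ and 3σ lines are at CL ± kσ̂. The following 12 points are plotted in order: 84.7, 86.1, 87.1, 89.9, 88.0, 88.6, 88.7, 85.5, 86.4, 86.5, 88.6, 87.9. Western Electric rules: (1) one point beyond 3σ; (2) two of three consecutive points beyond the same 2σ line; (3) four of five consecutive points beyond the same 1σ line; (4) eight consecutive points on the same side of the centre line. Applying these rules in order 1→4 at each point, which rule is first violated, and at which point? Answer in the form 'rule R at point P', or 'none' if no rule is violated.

none

Zone of each point (C = within 1σ̂, B = 1σ̂–2σ̂, A = 2σ̂–3σ̂, * = beyond 3σ̂; sign = side of CL): 1:-B, 2:-C, 3:-C, 4:+B, 5:+C, 6:+C, 7:+C, 8:-B, 9:-C, 10:-C, 11:+C, 12:+C
No rule fires across all 12 points.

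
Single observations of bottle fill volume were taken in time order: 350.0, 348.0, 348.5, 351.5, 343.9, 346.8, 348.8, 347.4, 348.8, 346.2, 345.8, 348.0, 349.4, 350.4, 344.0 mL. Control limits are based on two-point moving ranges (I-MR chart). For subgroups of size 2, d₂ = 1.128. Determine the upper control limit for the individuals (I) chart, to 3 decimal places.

354.444

X̄ = (350.0 + 348.0 + 348.5 + 351.5 + 343.9 + 346.8 + 348.8 + 347.4 + 348.8 + 346.2 + 345.8 + 348.0 + 349.4 + 350.4 + 344.0) / 15 = 347.8333
Moving ranges: 2.0, 0.5, 3.0, 7.6, 2.9, 2.0, 1.4, 1.4, 2.6, 0.4, 2.2, 1.4, 1.0, 6.4; M̄R̄ = 34.8000 / 14 = 2.4857
UCL = X̄ + 3·M̄R̄/d₂ = 347.8333 + 3 × 2.4857 / 1.128 = 354.4443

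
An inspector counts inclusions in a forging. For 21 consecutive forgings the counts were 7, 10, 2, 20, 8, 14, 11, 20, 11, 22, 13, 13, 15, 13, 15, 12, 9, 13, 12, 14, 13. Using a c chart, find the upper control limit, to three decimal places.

23.411

c̄ = (7 + 10 + 2 + 20 + 8 + 14 + 11 + 20 + 11 + 22 + 13 + 13 + 15 + 13 + 15 + 12 + 9 + 13 + 12 + 14 + 13) / 21 = 267 / 21 = 12.7143
UCL = c̄ + 3√c̄ = 12.7143 + 3 × √12.7143 = 12.7143 + 3 × 3.5657 = 23.4114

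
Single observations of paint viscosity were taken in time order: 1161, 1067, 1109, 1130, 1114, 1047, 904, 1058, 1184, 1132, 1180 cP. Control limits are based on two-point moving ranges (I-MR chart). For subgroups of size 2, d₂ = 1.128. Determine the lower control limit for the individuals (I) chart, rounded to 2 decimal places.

895.80

X̄ = (1161 + 1067 + 1109 + 1130 + 1114 + 1047 + 904 + 1058 + 1184 + 1132 + 1180) / 11 = 1098.7273
Moving ranges: 94, 42, 21, 16, 67, 143, 154, 126, 52, 48; M̄R̄ = 763.0000 / 10 = 76.3000
LCL = X̄ − 3·M̄R̄/d₂ = 1098.7273 − 3 × 76.3000 / 1.128 = 895.8017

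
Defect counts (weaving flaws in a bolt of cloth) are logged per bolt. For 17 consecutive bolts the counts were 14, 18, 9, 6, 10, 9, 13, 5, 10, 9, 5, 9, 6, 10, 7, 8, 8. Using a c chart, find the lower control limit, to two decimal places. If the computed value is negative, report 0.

c̄ = (14 + 18 + 9 + 6 + 10 + 9 + 13 + 5 + 10 + 9 + 5 + 9 + 6 + 10 + 7 + 8 + 8) / 17 = 156 / 17 = 9.1765
LCL = c̄ − 3√c̄ = 9.1765 − 3 × 3.0293 = 0.0887

0.09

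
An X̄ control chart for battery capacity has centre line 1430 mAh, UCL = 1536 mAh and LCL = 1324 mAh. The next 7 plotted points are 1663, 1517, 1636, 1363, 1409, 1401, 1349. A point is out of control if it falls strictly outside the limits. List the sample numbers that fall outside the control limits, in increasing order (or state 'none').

Compare each point to [1324, 1536]: sample 1 = 1663 > UCL; sample 3 = 1636 > UCL.

1, 3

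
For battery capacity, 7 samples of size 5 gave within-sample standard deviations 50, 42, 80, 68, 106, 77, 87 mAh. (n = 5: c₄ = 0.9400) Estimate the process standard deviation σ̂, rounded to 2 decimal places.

77.51

s̄ = (50 + 42 + 80 + 68 + 106 + 77 + 87) / 7 = 72.8571
σ̂ = s̄ / c₄ = 72.8571 / 0.9400 = 77.5076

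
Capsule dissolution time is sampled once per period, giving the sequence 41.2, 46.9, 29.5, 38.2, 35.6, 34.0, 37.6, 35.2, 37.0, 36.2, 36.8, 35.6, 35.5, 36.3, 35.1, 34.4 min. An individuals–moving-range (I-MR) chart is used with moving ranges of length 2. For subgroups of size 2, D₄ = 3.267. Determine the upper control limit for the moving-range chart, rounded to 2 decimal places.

Moving ranges: 5.7, 17.4, 8.7, 2.6, 1.6, 3.6, 2.4, 1.8, 0.8, 0.6, 1.2, 0.1, 0.8, 1.2, 0.7; M̄R̄ = 49.2000 / 15 = 3.2800
UCL_MR = D₄·M̄R̄ = 3.267 × 3.2800 = 10.7158

10.72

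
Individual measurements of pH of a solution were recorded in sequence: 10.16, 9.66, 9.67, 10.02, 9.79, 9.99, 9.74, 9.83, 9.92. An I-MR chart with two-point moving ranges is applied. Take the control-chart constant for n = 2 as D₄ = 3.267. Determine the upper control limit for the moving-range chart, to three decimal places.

Moving ranges: 0.50, 0.01, 0.35, 0.23, 0.20, 0.25, 0.09, 0.09; M̄R̄ = 1.7200 / 8 = 0.2150
UCL_MR = D₄·M̄R̄ = 3.267 × 0.2150 = 0.7024

0.702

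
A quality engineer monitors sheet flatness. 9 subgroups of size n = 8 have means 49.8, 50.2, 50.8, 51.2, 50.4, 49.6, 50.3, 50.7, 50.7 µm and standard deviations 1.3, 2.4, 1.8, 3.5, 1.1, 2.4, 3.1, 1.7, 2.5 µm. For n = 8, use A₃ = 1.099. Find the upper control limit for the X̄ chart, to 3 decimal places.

X̄̄ = (49.8 + 50.2 + 50.8 + 51.2 + 50.4 + 49.6 + 50.3 + 50.7 + 50.7) / 9 = 50.4111
s̄ = (1.3 + 2.4 + 1.8 + 3.5 + 1.1 + 2.4 + 3.1 + 1.7 + 2.5) / 9 = 2.2000
UCL = X̄̄ + A₃·s̄ = 50.4111 + 1.099 × 2.2000 = 52.8289

52.829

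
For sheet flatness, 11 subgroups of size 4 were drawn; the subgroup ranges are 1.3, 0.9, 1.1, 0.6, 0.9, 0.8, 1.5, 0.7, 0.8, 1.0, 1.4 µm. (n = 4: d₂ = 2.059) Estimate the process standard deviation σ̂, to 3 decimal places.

R̄ = (1.3 + 0.9 + 1.1 + 0.6 + 0.9 + 0.8 + 1.5 + 0.7 + 0.8 + 1.0 + 1.4) / 11 = 1.0000
σ̂ = R̄ / d₂ = 1.0000 / 2.059 = 0.4857

0.486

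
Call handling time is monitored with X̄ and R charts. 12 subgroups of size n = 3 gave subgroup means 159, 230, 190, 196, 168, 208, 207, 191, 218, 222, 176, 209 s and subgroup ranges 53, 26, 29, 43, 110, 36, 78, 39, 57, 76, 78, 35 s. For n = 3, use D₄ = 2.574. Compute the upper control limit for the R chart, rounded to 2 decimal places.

R̄ = (53 + 26 + 29 + 43 + 110 + 36 + 78 + 39 + 57 + 76 + 78 + 35) / 12 = 660.0000 / 12 = 55.0000
UCL_R = D₄·R̄ = 2.574 × 55.0000 = 141.5700

141.57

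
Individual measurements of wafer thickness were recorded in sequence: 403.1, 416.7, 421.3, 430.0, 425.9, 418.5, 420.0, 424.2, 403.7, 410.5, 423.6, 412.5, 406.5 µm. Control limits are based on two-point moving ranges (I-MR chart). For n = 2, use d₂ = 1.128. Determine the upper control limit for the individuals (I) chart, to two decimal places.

439.17

X̄ = (403.1 + 416.7 + 421.3 + 430.0 + 425.9 + 418.5 + 420.0 + 424.2 + 403.7 + 410.5 + 423.6 + 412.5 + 406.5) / 13 = 416.6538
Moving ranges: 13.6, 4.6, 8.7, 4.1, 7.4, 1.5, 4.2, 20.5, 6.8, 13.1, 11.1, 6.0; M̄R̄ = 101.6000 / 12 = 8.4667
UCL = X̄ + 3·M̄R̄/d₂ = 416.6538 + 3 × 8.4667 / 1.128 = 439.1716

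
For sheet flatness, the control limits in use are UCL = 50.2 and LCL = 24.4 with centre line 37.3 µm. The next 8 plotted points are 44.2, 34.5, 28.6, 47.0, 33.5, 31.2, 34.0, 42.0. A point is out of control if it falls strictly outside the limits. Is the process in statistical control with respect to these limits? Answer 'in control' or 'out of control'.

in control

All 8 points lie within [24.4, 50.2].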